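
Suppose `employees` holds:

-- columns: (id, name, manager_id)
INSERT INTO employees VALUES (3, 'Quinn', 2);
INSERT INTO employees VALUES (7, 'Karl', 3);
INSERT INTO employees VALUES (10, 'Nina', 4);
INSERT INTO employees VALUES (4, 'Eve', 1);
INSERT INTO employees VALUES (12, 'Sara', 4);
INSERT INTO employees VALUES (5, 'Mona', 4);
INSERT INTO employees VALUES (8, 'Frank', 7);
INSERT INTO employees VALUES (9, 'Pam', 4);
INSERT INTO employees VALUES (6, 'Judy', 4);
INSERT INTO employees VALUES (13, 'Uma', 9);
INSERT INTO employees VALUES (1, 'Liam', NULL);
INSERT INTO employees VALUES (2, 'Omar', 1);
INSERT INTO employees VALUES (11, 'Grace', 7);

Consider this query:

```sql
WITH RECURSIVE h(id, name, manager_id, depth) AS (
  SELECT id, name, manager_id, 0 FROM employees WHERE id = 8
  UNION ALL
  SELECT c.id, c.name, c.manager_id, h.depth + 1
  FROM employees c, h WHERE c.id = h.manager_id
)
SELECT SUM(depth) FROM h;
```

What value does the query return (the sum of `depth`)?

10

Base: id=8 (Frank), manager_id=7, depth 0.
Iteration 1: join on id=7 -> Karl (id 7, manager_id=3, depth 1).
Iteration 2: join on id=3 -> Quinn (id 3, manager_id=2, depth 2).
Iteration 3: join on id=2 -> Omar (id 2, manager_id=1, depth 3).
Iteration 4: join on id=1 -> Liam (id 1, manager_id=NULL, depth 4).
Iteration 5: manager_id is NULL; no match; recursion stops.
SUM(depth) = 0 + 1 + 2 + 3 + 4 = 10.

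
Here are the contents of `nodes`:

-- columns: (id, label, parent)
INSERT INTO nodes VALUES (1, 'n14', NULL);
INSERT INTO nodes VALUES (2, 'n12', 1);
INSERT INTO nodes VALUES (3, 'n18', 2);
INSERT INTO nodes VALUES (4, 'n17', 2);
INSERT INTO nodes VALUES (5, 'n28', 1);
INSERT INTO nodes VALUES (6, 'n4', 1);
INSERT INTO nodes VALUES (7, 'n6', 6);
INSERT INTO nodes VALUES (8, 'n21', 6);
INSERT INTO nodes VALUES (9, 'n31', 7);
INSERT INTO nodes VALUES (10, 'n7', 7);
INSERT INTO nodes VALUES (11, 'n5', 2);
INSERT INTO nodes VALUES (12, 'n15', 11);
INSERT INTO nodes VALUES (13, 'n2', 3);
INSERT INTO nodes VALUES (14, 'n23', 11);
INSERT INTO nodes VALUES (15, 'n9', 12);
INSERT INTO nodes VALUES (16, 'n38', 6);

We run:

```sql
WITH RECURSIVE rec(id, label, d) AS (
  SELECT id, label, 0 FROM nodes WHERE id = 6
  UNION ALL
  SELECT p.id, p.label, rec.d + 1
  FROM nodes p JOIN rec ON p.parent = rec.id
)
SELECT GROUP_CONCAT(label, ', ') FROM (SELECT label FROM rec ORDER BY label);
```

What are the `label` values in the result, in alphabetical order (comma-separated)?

n21, n31, n38, n4, n6, n7

Base: id=6 (n4) at d 0.
Iteration 1: rows with parent in {6} -> n6 (id 7, d 1), n21 (id 8, d 1), n38 (id 16, d 1).
Iteration 2: rows with parent in {7,8,16} -> n31 (id 9, d 2), n7 (id 10, d 2).
Iteration 3: no rows with parent in {9,10}; recursion stops.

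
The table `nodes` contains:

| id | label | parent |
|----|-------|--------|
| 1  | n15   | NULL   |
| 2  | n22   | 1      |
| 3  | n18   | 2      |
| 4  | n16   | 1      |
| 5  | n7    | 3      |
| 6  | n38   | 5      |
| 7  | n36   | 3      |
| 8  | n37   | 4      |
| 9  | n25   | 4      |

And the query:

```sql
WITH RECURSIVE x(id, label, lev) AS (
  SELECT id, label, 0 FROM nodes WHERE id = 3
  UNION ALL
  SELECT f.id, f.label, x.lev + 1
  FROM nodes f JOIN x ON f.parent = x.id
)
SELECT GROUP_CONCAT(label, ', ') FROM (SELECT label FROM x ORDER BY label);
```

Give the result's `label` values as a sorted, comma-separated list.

Base: id=3 (n18) at lev 0.
Iteration 1: rows with parent in {3} -> n7 (id 5, lev 1), n36 (id 7, lev 1).
Iteration 2: rows with parent in {5,7} -> n38 (id 6, lev 2).
Iteration 3: no rows with parent in {6}; recursion stops.

n18, n36, n38, n7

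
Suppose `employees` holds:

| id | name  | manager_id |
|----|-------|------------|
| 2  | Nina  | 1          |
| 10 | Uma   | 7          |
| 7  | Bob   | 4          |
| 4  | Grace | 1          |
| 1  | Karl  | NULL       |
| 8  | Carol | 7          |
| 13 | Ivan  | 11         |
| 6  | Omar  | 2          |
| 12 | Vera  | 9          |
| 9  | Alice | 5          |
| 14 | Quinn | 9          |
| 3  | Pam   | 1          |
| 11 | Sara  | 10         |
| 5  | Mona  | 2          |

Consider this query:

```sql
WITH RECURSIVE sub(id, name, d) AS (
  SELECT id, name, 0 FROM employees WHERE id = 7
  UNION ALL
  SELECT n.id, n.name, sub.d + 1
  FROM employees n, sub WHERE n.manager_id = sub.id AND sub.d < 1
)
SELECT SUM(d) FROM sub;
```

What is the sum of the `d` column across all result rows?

2

Base: id=7 (Bob) at d 0.
Iteration 1: rows with manager_id in {7} -> Carol (id 8, d 1), Uma (id 10, d 1).
Iteration 2: d < 1 fails for all current rows; recursion stops.
SUM(d) = 0 + 1 + 1 = 2.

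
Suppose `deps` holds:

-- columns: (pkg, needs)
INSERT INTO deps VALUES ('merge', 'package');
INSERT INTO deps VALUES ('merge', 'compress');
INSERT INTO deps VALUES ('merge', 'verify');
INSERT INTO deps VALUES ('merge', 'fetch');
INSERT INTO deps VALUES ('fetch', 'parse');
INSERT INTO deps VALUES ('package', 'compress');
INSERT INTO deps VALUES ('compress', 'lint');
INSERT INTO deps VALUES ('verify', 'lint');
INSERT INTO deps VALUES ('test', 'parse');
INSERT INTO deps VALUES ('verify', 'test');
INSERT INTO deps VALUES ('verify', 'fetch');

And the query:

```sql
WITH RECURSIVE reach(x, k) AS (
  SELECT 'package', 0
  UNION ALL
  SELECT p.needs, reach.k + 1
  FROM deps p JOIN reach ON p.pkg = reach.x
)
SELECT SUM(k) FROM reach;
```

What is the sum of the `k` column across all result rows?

Base: (package, k=0).
Iteration 1: edges from {package} -> (compress, k=1).
Iteration 2: edges from {compress} -> (lint, k=2).
Iteration 3: no outgoing edges from {lint}; recursion stops.
SUM(k) = 0 + 1 + 2 = 3.

3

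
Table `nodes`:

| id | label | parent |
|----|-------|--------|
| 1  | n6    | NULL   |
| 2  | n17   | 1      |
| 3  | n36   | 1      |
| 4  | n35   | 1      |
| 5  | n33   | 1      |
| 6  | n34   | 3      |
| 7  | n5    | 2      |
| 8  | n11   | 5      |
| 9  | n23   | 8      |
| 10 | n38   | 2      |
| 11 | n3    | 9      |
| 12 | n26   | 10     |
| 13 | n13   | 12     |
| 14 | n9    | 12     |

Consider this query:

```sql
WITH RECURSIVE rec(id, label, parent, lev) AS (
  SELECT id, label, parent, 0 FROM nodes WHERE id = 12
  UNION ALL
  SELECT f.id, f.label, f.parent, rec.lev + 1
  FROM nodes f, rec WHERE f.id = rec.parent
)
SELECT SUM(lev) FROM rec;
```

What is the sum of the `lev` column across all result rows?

Base: id=12 (n26), parent=10, lev 0.
Iteration 1: join on id=10 -> n38 (id 10, parent=2, lev 1).
Iteration 2: join on id=2 -> n17 (id 2, parent=1, lev 2).
Iteration 3: join on id=1 -> n6 (id 1, parent=NULL, lev 3).
Iteration 4: parent is NULL; no match; recursion stops.
SUM(lev) = 0 + 1 + 2 + 3 = 6.

6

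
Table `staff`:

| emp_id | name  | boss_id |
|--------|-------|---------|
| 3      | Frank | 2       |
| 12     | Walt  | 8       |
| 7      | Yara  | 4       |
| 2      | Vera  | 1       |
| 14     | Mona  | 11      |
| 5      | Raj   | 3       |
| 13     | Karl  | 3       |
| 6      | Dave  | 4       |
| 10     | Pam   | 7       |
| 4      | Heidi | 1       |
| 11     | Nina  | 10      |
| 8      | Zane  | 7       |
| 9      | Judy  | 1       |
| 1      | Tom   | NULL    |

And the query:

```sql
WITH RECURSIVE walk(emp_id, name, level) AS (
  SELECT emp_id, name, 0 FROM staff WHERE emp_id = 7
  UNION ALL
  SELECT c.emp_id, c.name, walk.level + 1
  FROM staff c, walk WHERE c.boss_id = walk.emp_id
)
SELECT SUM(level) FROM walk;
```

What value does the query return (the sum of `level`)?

9

Base: emp_id=7 (Yara) at level 0.
Iteration 1: rows with boss_id in {7} -> Zane (id 8, level 1), Pam (id 10, level 1).
Iteration 2: rows with boss_id in {8,10} -> Nina (id 11, level 2), Walt (id 12, level 2).
Iteration 3: rows with boss_id in {11,12} -> Mona (id 14, level 3).
Iteration 4: no rows with boss_id in {14}; recursion stops.
SUM(level) = 0 + 1 + 1 + 2 + 2 + 3 = 9.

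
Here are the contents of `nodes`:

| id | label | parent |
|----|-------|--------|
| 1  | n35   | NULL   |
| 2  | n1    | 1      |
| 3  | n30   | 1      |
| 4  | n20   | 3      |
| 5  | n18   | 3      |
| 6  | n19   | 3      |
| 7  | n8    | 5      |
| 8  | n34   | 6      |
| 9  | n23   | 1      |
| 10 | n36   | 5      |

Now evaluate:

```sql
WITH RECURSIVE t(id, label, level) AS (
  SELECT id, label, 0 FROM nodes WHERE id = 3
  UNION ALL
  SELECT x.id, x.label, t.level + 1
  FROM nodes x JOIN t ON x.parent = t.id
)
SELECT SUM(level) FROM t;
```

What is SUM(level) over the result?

Base: id=3 (n30) at level 0.
Iteration 1: rows with parent in {3} -> n20 (id 4, level 1), n18 (id 5, level 1), n19 (id 6, level 1).
Iteration 2: rows with parent in {4,5,6} -> n8 (id 7, level 2), n34 (id 8, level 2), n36 (id 10, level 2).
Iteration 3: no rows with parent in {7,8,10}; recursion stops.
SUM(level) = 0 + 1 + 1 + 1 + 2 + 2 + 2 = 9.

9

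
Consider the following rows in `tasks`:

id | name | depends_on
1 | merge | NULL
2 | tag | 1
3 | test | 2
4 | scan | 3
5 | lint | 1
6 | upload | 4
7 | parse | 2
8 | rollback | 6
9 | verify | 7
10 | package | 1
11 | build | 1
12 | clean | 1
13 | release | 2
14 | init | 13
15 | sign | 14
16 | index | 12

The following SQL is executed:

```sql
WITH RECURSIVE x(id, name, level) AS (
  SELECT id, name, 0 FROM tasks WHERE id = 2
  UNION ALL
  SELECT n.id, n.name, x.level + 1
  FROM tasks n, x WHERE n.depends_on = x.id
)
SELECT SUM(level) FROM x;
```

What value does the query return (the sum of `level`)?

19

Base: id=2 (tag) at level 0.
Iteration 1: rows with depends_on in {2} -> test (id 3, level 1), parse (id 7, level 1), release (id 13, level 1).
Iteration 2: rows with depends_on in {3,7,13} -> scan (id 4, level 2), verify (id 9, level 2), init (id 14, level 2).
Iteration 3: rows with depends_on in {4,9,14} -> upload (id 6, level 3), sign (id 15, level 3).
Iteration 4: rows with depends_on in {6,15} -> rollback (id 8, level 4).
Iteration 5: no rows with depends_on in {8}; recursion stops.
SUM(level) = 0 + 1 + 1 + 1 + 2 + 2 + 2 + 3 + 3 + 4 = 19.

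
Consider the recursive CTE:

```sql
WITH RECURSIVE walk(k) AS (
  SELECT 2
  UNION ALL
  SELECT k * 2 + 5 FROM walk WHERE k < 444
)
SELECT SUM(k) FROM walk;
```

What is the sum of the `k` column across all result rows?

1745

Base: k=2.
Iteration 1: 2 < 444 holds -> k = 2 * 2 + 5 = 9.
Iteration 2: 9 < 444 holds -> k = 9 * 2 + 5 = 23.
Iteration 3: 23 < 444 holds -> k = 23 * 2 + 5 = 51.
Iteration 4: 51 < 444 holds -> k = 51 * 2 + 5 = 107.
Iteration 5: 107 < 444 holds -> k = 107 * 2 + 5 = 219.
Iteration 6: 219 < 444 holds -> k = 219 * 2 + 5 = 443.
Iteration 7: 443 < 444 holds -> k = 443 * 2 + 5 = 891.
Iteration 8: 891 < 444 fails; recursion stops.
SUM(k) = 2 + 9 + 23 + 51 + 107 + 219 + 443 + 891 = 1745.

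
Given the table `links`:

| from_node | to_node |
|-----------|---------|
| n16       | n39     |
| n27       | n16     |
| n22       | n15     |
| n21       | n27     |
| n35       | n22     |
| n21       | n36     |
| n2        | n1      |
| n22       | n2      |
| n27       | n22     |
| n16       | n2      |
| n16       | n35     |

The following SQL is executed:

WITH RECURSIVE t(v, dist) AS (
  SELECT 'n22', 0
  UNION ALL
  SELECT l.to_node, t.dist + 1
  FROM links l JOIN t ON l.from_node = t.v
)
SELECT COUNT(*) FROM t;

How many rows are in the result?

4

Base: (n22, dist=0).
Iteration 1: edges from {n22} -> (n15, dist=1), (n2, dist=1).
Iteration 2: edges from {n15,n2} -> (n1, dist=2).
Iteration 3: no outgoing edges from {n1}; recursion stops.
Total rows emitted: 4.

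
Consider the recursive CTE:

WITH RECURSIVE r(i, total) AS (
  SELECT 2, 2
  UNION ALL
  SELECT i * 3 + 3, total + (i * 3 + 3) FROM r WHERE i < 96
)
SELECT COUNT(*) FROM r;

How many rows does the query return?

5

Base: i=2, total=2.
Iteration 1: 2 < 96 holds -> i = 2 * 3 + 3 = 9, total = 2 + 9 = 11.
Iteration 2: 9 < 96 holds -> i = 9 * 3 + 3 = 30, total = 11 + 30 = 41.
Iteration 3: 30 < 96 holds -> i = 30 * 3 + 3 = 93, total = 41 + 93 = 134.
Iteration 4: 93 < 96 holds -> i = 93 * 3 + 3 = 282, total = 134 + 282 = 416.
Iteration 5: 282 < 96 fails; recursion stops.
Total rows emitted: 5.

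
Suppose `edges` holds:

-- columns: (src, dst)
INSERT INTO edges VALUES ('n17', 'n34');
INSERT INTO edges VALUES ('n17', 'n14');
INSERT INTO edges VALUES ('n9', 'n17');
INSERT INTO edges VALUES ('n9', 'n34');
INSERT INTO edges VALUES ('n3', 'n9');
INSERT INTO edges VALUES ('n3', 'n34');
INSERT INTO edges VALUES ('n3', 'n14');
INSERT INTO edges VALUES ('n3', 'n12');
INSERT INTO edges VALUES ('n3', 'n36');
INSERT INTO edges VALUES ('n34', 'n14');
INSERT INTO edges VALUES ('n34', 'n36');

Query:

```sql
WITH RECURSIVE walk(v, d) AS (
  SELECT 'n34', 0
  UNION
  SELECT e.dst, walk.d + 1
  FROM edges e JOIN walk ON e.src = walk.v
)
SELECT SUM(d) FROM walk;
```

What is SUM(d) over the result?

Base: (n34, d=0).
Iteration 1: edges from {n34} -> (n14, d=1), (n36, d=1).
Iteration 2: no outgoing edges from {n14,n36}; recursion stops.
SUM(d) = 0 + 1 + 1 = 2.

2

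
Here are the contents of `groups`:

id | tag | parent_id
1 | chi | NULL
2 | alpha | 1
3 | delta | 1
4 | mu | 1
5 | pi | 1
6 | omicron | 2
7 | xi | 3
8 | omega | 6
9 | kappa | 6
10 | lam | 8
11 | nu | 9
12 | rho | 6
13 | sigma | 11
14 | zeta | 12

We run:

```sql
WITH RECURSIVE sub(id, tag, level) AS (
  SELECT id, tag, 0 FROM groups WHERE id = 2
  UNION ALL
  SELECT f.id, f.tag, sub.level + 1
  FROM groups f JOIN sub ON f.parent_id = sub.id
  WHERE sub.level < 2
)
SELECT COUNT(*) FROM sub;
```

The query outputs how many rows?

5

Base: id=2 (alpha) at level 0.
Iteration 1: rows with parent_id in {2} -> omicron (id 6, level 1).
Iteration 2: rows with parent_id in {6} -> omega (id 8, level 2), kappa (id 9, level 2), rho (id 12, level 2).
Iteration 3: level < 2 fails for all current rows; recursion stops.
Total rows emitted: 5.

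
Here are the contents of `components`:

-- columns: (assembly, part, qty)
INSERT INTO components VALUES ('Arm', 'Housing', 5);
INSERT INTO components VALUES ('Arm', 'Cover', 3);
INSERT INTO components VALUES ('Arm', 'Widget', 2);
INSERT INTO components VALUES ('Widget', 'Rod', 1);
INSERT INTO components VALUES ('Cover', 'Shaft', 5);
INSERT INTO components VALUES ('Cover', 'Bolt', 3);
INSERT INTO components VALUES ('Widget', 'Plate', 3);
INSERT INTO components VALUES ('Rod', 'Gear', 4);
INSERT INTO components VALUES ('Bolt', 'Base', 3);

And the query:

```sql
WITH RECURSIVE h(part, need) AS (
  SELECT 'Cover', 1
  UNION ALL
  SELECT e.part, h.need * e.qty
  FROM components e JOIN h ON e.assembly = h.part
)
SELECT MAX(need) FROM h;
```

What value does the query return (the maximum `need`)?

Base: (Cover, need=1).
Iteration 1: components of {Cover} -> Bolt = 1*3 = 3, Shaft = 1*5 = 5.
Iteration 2: components of {Bolt,Shaft} -> Base = 3*3 = 9.
Iteration 3: no further components; recursion stops.
need values: 1, 5, 3, 9; the maximum is 9.

9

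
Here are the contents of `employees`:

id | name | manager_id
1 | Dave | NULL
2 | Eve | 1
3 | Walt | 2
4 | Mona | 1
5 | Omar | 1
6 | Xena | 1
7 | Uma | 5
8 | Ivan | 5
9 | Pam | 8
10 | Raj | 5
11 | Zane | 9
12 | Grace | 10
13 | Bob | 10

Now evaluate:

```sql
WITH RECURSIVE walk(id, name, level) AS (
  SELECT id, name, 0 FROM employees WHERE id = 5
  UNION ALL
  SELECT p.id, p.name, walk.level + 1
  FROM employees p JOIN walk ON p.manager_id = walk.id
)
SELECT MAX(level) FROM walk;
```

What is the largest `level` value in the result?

Base: id=5 (Omar) at level 0.
Iteration 1: rows with manager_id in {5} -> Uma (id 7, level 1), Ivan (id 8, level 1), Raj (id 10, level 1).
Iteration 2: rows with manager_id in {7,8,10} -> Pam (id 9, level 2), Grace (id 12, level 2), Bob (id 13, level 2).
Iteration 3: rows with manager_id in {9,12,13} -> Zane (id 11, level 3).
Iteration 4: no rows with manager_id in {11}; recursion stops.
level values: 0, 1, 1, 1, 2, 2, 2, 3; the maximum is 3.

3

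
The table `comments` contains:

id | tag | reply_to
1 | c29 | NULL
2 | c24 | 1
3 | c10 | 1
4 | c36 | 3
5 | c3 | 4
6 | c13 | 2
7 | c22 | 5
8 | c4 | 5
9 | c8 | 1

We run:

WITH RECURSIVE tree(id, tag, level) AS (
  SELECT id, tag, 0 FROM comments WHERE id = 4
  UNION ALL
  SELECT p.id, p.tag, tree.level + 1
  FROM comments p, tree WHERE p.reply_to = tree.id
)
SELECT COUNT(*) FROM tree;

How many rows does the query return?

4

Base: id=4 (c36) at level 0.
Iteration 1: rows with reply_to in {4} -> c3 (id 5, level 1).
Iteration 2: rows with reply_to in {5} -> c22 (id 7, level 2), c4 (id 8, level 2).
Iteration 3: no rows with reply_to in {7,8}; recursion stops.
Total rows emitted: 4.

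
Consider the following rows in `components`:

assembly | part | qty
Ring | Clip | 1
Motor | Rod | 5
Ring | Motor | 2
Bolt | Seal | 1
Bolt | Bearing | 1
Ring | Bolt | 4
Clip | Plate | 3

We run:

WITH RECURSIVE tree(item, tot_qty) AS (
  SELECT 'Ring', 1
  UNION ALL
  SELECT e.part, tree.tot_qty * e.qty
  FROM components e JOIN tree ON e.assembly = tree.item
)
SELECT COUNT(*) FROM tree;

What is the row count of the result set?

8

Base: (Ring, tot_qty=1).
Iteration 1: components of {Ring} -> Bolt = 1*4 = 4, Clip = 1*1 = 1, Motor = 1*2 = 2.
Iteration 2: components of {Bolt,Clip,Motor} -> Bearing = 4*1 = 4, Plate = 1*3 = 3, Rod = 2*5 = 10, Seal = 4*1 = 4.
Iteration 3: no further components; recursion stops.
Total rows emitted: 8.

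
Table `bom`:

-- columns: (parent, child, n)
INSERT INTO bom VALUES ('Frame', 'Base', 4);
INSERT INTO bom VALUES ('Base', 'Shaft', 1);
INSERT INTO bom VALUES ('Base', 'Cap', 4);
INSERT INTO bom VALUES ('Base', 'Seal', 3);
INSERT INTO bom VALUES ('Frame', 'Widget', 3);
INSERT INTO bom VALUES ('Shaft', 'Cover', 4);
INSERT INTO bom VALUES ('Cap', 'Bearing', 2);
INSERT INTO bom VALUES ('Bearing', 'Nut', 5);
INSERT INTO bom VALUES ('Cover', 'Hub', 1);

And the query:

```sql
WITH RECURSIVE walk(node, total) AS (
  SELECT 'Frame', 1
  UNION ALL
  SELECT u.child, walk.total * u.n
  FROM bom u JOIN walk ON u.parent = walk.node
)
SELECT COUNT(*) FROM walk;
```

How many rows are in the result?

Base: (Frame, total=1).
Iteration 1: components of {Frame} -> Base = 1*4 = 4, Widget = 1*3 = 3.
Iteration 2: components of {Base,Widget} -> Cap = 4*4 = 16, Seal = 4*3 = 12, Shaft = 4*1 = 4.
Iteration 3: components of {Cap,Seal,Shaft} -> Bearing = 16*2 = 32, Cover = 4*4 = 16.
Iteration 4: components of {Bearing,Cover} -> Hub = 16*1 = 16, Nut = 32*5 = 160.
Iteration 5: no further components; recursion stops.
Total rows emitted: 10.

10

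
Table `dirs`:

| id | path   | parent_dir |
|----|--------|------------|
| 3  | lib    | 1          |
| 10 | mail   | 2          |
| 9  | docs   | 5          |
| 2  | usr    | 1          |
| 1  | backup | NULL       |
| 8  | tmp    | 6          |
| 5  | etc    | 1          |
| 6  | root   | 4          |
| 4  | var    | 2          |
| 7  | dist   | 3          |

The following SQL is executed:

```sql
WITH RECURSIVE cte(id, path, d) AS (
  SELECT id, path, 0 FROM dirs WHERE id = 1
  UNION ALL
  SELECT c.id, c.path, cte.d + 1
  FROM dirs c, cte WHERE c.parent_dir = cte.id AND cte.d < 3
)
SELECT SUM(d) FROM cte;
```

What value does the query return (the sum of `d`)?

Base: id=1 (backup) at d 0.
Iteration 1: rows with parent_dir in {1} -> usr (id 2, d 1), lib (id 3, d 1), etc (id 5, d 1).
Iteration 2: rows with parent_dir in {2,3,5} -> var (id 4, d 2), dist (id 7, d 2), docs (id 9, d 2), mail (id 10, d 2).
Iteration 3: rows with parent_dir in {4,7,9,10} -> root (id 6, d 3).
Iteration 4: d < 3 fails for all current rows; recursion stops.
SUM(d) = 0 + 1 + 1 + 1 + 2 + 2 + 2 + 2 + 3 = 14.

14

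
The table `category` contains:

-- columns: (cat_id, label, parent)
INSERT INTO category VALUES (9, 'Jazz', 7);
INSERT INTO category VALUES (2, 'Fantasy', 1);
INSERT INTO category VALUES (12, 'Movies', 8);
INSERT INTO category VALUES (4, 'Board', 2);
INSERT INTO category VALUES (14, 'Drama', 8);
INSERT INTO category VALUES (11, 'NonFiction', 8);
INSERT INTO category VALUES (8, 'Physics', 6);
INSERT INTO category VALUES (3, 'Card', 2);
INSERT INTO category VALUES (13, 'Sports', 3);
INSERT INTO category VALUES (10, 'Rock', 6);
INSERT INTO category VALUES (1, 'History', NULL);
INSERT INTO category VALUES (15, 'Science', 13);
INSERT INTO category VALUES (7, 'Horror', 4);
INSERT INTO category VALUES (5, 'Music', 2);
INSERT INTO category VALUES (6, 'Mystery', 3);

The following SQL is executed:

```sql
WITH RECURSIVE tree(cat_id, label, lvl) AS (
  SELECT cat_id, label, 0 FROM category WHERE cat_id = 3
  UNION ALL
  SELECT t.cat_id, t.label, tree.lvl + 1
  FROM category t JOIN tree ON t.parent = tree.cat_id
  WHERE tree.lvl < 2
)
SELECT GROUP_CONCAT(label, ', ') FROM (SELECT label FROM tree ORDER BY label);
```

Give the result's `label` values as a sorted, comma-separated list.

Card, Mystery, Physics, Rock, Science, Sports

Base: cat_id=3 (Card) at lvl 0.
Iteration 1: rows with parent in {3} -> Mystery (id 6, lvl 1), Sports (id 13, lvl 1).
Iteration 2: rows with parent in {6,13} -> Physics (id 8, lvl 2), Rock (id 10, lvl 2), Science (id 15, lvl 2).
Iteration 3: lvl < 2 fails for all current rows; recursion stops.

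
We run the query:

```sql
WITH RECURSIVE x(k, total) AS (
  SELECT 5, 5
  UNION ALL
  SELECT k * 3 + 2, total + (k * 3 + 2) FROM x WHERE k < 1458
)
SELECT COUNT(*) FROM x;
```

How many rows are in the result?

Base: k=5, total=5.
Iteration 1: 5 < 1458 holds -> k = 5 * 3 + 2 = 17, total = 5 + 17 = 22.
Iteration 2: 17 < 1458 holds -> k = 17 * 3 + 2 = 53, total = 22 + 53 = 75.
Iteration 3: 53 < 1458 holds -> k = 53 * 3 + 2 = 161, total = 75 + 161 = 236.
Iteration 4: 161 < 1458 holds -> k = 161 * 3 + 2 = 485, total = 236 + 485 = 721.
Iteration 5: 485 < 1458 holds -> k = 485 * 3 + 2 = 1457, total = 721 + 1457 = 2178.
Iteration 6: 1457 < 1458 holds -> k = 1457 * 3 + 2 = 4373, total = 2178 + 4373 = 6551.
Iteration 7: 4373 < 1458 fails; recursion stops.
Total rows emitted: 7.

7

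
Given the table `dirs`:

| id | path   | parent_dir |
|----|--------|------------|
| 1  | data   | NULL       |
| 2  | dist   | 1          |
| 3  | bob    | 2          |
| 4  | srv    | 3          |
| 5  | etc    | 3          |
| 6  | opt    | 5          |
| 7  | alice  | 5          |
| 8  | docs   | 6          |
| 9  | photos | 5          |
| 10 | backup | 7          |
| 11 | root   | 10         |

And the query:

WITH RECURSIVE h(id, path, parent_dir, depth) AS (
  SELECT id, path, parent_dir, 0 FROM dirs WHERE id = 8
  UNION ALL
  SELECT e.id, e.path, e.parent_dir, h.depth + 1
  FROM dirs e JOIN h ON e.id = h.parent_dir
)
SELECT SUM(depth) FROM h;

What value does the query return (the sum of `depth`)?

Base: id=8 (docs), parent_dir=6, depth 0.
Iteration 1: join on id=6 -> opt (id 6, parent_dir=5, depth 1).
Iteration 2: join on id=5 -> etc (id 5, parent_dir=3, depth 2).
Iteration 3: join on id=3 -> bob (id 3, parent_dir=2, depth 3).
Iteration 4: join on id=2 -> dist (id 2, parent_dir=1, depth 4).
Iteration 5: join on id=1 -> data (id 1, parent_dir=NULL, depth 5).
Iteration 6: parent_dir is NULL; no match; recursion stops.
SUM(depth) = 0 + 1 + 2 + 3 + 4 + 5 = 15.

15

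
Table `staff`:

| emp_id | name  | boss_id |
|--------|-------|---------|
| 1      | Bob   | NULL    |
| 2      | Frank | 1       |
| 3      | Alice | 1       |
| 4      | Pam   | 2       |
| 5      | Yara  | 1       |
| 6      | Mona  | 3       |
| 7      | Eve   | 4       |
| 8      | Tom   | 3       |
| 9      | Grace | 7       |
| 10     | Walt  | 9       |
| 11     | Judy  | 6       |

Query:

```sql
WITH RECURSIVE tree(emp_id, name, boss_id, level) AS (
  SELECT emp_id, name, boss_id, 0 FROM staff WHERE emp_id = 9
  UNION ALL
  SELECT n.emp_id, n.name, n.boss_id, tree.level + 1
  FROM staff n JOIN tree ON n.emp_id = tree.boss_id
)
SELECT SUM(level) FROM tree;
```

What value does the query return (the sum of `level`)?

Base: emp_id=9 (Grace), boss_id=7, level 0.
Iteration 1: join on emp_id=7 -> Eve (id 7, boss_id=4, level 1).
Iteration 2: join on emp_id=4 -> Pam (id 4, boss_id=2, level 2).
Iteration 3: join on emp_id=2 -> Frank (id 2, boss_id=1, level 3).
Iteration 4: join on emp_id=1 -> Bob (id 1, boss_id=NULL, level 4).
Iteration 5: boss_id is NULL; no match; recursion stops.
SUM(level) = 0 + 1 + 2 + 3 + 4 = 10.

10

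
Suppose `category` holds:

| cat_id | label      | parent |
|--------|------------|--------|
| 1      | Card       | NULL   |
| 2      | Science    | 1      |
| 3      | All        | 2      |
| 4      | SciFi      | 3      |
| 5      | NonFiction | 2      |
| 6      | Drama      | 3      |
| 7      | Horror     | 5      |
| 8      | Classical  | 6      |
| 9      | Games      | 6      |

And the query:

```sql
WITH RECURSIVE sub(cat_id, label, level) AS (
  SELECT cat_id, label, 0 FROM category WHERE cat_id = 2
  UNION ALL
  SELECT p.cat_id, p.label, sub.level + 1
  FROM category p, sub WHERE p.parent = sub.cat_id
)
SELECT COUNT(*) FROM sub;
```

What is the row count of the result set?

Base: cat_id=2 (Science) at level 0.
Iteration 1: rows with parent in {2} -> All (id 3, level 1), NonFiction (id 5, level 1).
Iteration 2: rows with parent in {3,5} -> SciFi (id 4, level 2), Drama (id 6, level 2), Horror (id 7, level 2).
Iteration 3: rows with parent in {4,6,7} -> Classical (id 8, level 3), Games (id 9, level 3).
Iteration 4: no rows with parent in {8,9}; recursion stops.
Total rows emitted: 8.

8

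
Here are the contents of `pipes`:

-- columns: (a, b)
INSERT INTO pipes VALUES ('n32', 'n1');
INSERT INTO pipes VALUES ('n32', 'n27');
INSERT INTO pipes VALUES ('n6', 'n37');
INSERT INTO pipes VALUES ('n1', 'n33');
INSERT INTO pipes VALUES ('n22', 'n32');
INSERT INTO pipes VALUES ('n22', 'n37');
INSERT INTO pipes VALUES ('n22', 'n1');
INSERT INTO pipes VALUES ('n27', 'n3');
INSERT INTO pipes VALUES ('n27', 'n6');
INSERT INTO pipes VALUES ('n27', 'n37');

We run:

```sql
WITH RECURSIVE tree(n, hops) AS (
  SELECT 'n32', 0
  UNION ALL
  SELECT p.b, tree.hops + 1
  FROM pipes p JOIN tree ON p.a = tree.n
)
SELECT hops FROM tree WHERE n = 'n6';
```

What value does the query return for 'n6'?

Base: (n32, hops=0).
Iteration 1: edges from {n32} -> (n1, hops=1), (n27, hops=1).
Iteration 2: edges from {n1,n27} -> (n3, hops=2), (n33, hops=2), (n37, hops=2), (n6, hops=2).
Iteration 3: edges from {n3,n33,n37,n6} -> (n37, hops=3).
Iteration 4: no outgoing edges from {n37}; recursion stops.

2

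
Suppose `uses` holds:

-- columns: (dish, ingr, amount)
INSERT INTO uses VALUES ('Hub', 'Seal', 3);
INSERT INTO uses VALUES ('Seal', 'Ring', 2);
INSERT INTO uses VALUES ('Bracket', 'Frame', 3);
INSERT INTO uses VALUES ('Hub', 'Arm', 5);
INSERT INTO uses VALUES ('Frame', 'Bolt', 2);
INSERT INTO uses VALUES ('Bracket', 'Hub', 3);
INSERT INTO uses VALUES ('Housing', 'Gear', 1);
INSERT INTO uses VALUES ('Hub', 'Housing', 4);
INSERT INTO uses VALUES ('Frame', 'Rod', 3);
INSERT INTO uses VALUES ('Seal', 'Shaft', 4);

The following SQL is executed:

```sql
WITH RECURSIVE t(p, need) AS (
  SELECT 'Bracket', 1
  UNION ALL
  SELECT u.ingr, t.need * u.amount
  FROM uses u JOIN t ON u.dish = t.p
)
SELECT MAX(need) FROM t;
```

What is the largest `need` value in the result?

Base: (Bracket, need=1).
Iteration 1: components of {Bracket} -> Frame = 1*3 = 3, Hub = 1*3 = 3.
Iteration 2: components of {Frame,Hub} -> Arm = 3*5 = 15, Bolt = 3*2 = 6, Housing = 3*4 = 12, Rod = 3*3 = 9, Seal = 3*3 = 9.
Iteration 3: components of {Arm,Bolt,Housing,Rod,Seal} -> Gear = 12*1 = 12, Ring = 9*2 = 18, Shaft = 9*4 = 36.
Iteration 4: no further components; recursion stops.
need values: 1, 3, 3, 12, 15, 9, 6, 9, 12, 36, 18; the maximum is 36.

36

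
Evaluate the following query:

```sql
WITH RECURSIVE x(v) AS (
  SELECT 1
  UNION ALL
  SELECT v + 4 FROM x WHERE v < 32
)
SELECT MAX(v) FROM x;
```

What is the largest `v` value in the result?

33

Base: v=1.
Iteration 1: 1 < 32 holds -> v = 1 + 4 = 5.
Iteration 2: 5 < 32 holds -> v = 5 + 4 = 9.
Iteration 3: 9 < 32 holds -> v = 9 + 4 = 13.
Iteration 4: 13 < 32 holds -> v = 13 + 4 = 17.
Iteration 5: 17 < 32 holds -> v = 17 + 4 = 21.
Iteration 6: 21 < 32 holds -> v = 21 + 4 = 25.
Iteration 7: 25 < 32 holds -> v = 25 + 4 = 29.
Iteration 8: 29 < 32 holds -> v = 29 + 4 = 33.
Iteration 9: 33 < 32 fails; recursion stops.
v values: 1, 5, 9, 13, 17, 21, 25, 29, 33; the maximum is 33.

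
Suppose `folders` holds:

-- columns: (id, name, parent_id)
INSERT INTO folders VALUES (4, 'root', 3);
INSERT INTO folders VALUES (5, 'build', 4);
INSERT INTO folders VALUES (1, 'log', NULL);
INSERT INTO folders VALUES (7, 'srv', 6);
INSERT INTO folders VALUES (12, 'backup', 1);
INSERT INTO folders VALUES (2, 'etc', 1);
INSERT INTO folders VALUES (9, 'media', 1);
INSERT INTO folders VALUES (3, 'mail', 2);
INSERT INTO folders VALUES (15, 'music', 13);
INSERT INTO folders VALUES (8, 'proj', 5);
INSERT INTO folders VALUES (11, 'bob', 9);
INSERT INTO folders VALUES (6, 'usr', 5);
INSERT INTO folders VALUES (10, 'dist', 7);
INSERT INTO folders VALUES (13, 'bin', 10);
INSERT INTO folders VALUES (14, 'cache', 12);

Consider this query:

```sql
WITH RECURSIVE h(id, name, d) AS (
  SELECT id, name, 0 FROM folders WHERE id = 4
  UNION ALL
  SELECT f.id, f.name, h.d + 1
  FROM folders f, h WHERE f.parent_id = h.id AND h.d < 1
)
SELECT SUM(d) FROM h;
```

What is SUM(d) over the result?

1

Base: id=4 (root) at d 0.
Iteration 1: rows with parent_id in {4} -> build (id 5, d 1).
Iteration 2: d < 1 fails for all current rows; recursion stops.
SUM(d) = 0 + 1 = 1.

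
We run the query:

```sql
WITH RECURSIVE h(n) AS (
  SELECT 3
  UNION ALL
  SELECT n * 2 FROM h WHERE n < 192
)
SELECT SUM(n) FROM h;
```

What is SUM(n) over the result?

Base: n=3.
Iteration 1: 3 < 192 holds -> n = 3 * 2 = 6.
Iteration 2: 6 < 192 holds -> n = 6 * 2 = 12.
Iteration 3: 12 < 192 holds -> n = 12 * 2 = 24.
Iteration 4: 24 < 192 holds -> n = 24 * 2 = 48.
Iteration 5: 48 < 192 holds -> n = 48 * 2 = 96.
Iteration 6: 96 < 192 holds -> n = 96 * 2 = 192.
Iteration 7: 192 < 192 fails; recursion stops.
SUM(n) = 3 + 6 + 12 + 24 + 48 + 96 + 192 = 381.

381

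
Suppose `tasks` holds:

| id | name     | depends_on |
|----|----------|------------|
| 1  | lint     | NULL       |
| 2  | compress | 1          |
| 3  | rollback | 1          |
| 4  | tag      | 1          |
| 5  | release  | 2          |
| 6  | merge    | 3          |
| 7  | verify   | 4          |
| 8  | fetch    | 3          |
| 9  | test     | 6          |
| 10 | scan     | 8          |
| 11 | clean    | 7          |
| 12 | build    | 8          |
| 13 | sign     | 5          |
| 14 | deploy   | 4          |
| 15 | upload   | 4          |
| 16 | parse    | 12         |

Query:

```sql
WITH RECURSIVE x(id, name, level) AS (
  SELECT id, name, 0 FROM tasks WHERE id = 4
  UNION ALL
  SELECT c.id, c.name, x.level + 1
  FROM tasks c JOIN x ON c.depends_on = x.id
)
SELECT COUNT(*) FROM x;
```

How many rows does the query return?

Base: id=4 (tag) at level 0.
Iteration 1: rows with depends_on in {4} -> verify (id 7, level 1), deploy (id 14, level 1), upload (id 15, level 1).
Iteration 2: rows with depends_on in {7,14,15} -> clean (id 11, level 2).
Iteration 3: no rows with depends_on in {11}; recursion stops.
Total rows emitted: 5.

5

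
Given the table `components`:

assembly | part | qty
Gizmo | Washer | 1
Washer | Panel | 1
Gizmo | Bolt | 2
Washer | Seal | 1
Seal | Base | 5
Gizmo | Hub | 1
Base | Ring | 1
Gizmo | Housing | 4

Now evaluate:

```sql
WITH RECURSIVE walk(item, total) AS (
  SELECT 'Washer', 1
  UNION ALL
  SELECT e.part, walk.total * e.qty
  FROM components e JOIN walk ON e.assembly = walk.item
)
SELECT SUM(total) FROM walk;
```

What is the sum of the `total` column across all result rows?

Base: (Washer, total=1).
Iteration 1: components of {Washer} -> Panel = 1*1 = 1, Seal = 1*1 = 1.
Iteration 2: components of {Panel,Seal} -> Base = 1*5 = 5.
Iteration 3: components of {Base} -> Ring = 5*1 = 5.
Iteration 4: no further components; recursion stops.
SUM(total) = 1 + 1 + 1 + 5 + 5 = 13.

13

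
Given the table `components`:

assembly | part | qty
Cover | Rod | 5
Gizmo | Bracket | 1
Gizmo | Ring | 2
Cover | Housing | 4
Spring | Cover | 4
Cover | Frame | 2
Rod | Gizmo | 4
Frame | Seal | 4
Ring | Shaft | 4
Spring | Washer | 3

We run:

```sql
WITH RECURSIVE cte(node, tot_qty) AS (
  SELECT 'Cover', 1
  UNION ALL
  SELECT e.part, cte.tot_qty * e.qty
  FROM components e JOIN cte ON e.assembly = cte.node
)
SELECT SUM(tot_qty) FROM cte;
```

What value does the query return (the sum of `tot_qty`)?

260

Base: (Cover, tot_qty=1).
Iteration 1: components of {Cover} -> Frame = 1*2 = 2, Housing = 1*4 = 4, Rod = 1*5 = 5.
Iteration 2: components of {Frame,Housing,Rod} -> Gizmo = 5*4 = 20, Seal = 2*4 = 8.
Iteration 3: components of {Gizmo,Seal} -> Bracket = 20*1 = 20, Ring = 20*2 = 40.
Iteration 4: components of {Bracket,Ring} -> Shaft = 40*4 = 160.
Iteration 5: no further components; recursion stops.
SUM(tot_qty) = 1 + 5 + 4 + 2 + 20 + 8 + 40 + 20 + 160 = 260.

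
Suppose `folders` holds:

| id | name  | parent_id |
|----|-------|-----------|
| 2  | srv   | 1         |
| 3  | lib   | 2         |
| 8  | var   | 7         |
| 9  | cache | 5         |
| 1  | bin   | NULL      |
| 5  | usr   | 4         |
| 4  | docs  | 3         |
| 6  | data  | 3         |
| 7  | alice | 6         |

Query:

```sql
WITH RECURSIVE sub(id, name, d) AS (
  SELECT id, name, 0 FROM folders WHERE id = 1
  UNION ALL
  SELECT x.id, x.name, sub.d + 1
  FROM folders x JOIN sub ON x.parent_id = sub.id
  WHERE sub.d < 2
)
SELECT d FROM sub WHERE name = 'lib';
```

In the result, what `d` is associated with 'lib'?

Base: id=1 (bin) at d 0.
Iteration 1: rows with parent_id in {1} -> srv (id 2, d 1).
Iteration 2: rows with parent_id in {2} -> lib (id 3, d 2).
Iteration 3: d < 2 fails for all current rows; recursion stops.

2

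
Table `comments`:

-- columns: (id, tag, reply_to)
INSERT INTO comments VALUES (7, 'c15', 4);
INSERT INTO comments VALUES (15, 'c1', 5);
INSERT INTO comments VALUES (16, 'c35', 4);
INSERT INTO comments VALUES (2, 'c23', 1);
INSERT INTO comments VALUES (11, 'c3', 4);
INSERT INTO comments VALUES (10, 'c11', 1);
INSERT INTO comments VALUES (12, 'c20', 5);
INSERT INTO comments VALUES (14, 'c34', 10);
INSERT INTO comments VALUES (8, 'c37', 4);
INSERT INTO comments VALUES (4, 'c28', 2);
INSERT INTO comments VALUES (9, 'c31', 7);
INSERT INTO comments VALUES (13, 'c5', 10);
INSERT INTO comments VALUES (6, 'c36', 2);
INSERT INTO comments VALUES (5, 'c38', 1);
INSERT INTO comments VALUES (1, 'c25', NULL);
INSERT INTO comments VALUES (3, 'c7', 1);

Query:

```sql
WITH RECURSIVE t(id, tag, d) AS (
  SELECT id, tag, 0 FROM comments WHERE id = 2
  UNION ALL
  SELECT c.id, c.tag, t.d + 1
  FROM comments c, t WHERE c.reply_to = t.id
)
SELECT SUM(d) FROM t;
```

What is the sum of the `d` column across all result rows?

Base: id=2 (c23) at d 0.
Iteration 1: rows with reply_to in {2} -> c28 (id 4, d 1), c36 (id 6, d 1).
Iteration 2: rows with reply_to in {4,6} -> c15 (id 7, d 2), c37 (id 8, d 2), c3 (id 11, d 2), c35 (id 16, d 2).
Iteration 3: rows with reply_to in {7,8,11,16} -> c31 (id 9, d 3).
Iteration 4: no rows with reply_to in {9}; recursion stops.
SUM(d) = 0 + 1 + 1 + 2 + 2 + 2 + 2 + 3 = 13.

13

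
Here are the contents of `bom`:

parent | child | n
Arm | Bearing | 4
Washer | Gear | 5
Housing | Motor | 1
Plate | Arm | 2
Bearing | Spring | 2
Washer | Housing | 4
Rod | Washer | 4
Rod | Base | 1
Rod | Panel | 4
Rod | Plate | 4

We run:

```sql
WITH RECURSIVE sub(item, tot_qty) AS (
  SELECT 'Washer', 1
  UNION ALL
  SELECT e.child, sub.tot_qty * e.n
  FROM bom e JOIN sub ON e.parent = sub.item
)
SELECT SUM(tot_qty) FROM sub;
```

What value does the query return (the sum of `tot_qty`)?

14

Base: (Washer, tot_qty=1).
Iteration 1: components of {Washer} -> Gear = 1*5 = 5, Housing = 1*4 = 4.
Iteration 2: components of {Gear,Housing} -> Motor = 4*1 = 4.
Iteration 3: no further components; recursion stops.
SUM(tot_qty) = 1 + 5 + 4 + 4 = 14.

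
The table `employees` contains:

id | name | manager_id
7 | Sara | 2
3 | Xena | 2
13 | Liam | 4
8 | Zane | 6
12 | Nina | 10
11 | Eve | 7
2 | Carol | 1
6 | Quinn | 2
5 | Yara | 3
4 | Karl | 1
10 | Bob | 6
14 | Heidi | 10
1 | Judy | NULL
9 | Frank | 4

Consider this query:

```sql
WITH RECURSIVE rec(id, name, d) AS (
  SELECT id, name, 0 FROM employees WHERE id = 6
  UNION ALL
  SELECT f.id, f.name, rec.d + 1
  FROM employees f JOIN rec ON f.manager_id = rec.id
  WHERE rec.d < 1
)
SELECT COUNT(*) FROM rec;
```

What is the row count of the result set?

3

Base: id=6 (Quinn) at d 0.
Iteration 1: rows with manager_id in {6} -> Zane (id 8, d 1), Bob (id 10, d 1).
Iteration 2: d < 1 fails for all current rows; recursion stops.
Total rows emitted: 3.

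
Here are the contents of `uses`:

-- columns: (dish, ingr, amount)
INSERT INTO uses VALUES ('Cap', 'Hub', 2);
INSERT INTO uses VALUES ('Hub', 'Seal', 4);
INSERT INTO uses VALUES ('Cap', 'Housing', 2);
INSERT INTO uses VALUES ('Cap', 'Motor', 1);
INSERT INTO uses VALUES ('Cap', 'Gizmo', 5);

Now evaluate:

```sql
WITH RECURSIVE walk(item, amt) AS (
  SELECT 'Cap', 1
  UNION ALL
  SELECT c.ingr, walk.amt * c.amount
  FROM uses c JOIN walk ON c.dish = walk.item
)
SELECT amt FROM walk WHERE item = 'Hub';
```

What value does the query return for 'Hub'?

2

Base: (Cap, amt=1).
Iteration 1: components of {Cap} -> Gizmo = 1*5 = 5, Housing = 1*2 = 2, Hub = 1*2 = 2, Motor = 1*1 = 1.
Iteration 2: components of {Gizmo,Housing,Hub,Motor} -> Seal = 2*4 = 8.
Iteration 3: no further components; recursion stops.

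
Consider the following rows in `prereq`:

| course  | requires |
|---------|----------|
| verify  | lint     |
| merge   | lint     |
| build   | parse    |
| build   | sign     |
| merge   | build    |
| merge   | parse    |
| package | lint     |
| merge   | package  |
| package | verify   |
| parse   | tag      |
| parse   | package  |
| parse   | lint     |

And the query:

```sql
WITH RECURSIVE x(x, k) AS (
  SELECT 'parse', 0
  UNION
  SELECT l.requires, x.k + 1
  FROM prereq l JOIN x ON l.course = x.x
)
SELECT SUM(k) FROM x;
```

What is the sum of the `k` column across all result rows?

10

Base: (parse, k=0).
Iteration 1: edges from {parse} -> (lint, k=1), (package, k=1), (tag, k=1).
Iteration 2: edges from {lint,package,tag} -> (lint, k=2), (verify, k=2).
Iteration 3: edges from {lint,verify} -> (lint, k=3).
Iteration 4: no outgoing edges from {lint}; recursion stops.
SUM(k) = 0 + 1 + 1 + 1 + 2 + 2 + 3 = 10.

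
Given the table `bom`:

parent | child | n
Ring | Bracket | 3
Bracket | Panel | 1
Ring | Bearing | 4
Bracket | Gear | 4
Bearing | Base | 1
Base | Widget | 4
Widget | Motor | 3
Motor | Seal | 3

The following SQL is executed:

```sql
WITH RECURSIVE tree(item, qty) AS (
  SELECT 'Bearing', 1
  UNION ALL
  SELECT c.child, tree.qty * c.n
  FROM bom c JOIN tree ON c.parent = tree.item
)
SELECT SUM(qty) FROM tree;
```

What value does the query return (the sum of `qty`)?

54

Base: (Bearing, qty=1).
Iteration 1: components of {Bearing} -> Base = 1*1 = 1.
Iteration 2: components of {Base} -> Widget = 1*4 = 4.
Iteration 3: components of {Widget} -> Motor = 4*3 = 12.
Iteration 4: components of {Motor} -> Seal = 12*3 = 36.
Iteration 5: no further components; recursion stops.
SUM(qty) = 1 + 1 + 4 + 12 + 36 = 54.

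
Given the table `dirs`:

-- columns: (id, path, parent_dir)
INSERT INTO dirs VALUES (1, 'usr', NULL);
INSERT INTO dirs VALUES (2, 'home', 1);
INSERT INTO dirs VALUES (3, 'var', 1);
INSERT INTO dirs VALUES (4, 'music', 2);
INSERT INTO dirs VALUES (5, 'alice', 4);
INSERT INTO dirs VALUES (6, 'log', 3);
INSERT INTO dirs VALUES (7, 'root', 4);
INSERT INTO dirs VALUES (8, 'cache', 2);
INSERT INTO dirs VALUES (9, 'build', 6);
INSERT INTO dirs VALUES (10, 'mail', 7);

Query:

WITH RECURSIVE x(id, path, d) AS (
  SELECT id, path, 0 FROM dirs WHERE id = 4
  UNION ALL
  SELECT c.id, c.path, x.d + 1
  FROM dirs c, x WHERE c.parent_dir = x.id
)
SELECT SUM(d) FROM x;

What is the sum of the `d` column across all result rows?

4

Base: id=4 (music) at d 0.
Iteration 1: rows with parent_dir in {4} -> alice (id 5, d 1), root (id 7, d 1).
Iteration 2: rows with parent_dir in {5,7} -> mail (id 10, d 2).
Iteration 3: no rows with parent_dir in {10}; recursion stops.
SUM(d) = 0 + 1 + 1 + 2 = 4.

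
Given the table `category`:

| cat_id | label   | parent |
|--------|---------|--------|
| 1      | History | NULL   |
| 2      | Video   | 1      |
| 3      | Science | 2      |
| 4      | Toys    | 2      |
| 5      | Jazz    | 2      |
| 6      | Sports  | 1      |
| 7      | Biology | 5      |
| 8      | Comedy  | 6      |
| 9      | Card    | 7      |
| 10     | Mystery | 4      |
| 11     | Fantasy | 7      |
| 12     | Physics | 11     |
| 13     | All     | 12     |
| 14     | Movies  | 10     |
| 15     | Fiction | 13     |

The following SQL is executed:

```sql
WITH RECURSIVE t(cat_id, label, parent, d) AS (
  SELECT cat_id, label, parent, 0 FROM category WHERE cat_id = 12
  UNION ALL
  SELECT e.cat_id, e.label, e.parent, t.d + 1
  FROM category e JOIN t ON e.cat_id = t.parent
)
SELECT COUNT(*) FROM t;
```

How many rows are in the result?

6

Base: cat_id=12 (Physics), parent=11, d 0.
Iteration 1: join on cat_id=11 -> Fantasy (id 11, parent=7, d 1).
Iteration 2: join on cat_id=7 -> Biology (id 7, parent=5, d 2).
Iteration 3: join on cat_id=5 -> Jazz (id 5, parent=2, d 3).
Iteration 4: join on cat_id=2 -> Video (id 2, parent=1, d 4).
Iteration 5: join on cat_id=1 -> History (id 1, parent=NULL, d 5).
Iteration 6: parent is NULL; no match; recursion stops.
Total rows emitted: 6.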